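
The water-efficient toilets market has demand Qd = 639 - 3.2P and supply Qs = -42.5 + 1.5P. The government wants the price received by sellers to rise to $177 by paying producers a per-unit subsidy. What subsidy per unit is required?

At a seller price of 177, quantity supplied is -42.5 + 1.5·177 = 223.
Buyers absorb 223 only when they pay Pb with 639 − 3.2·Pb = 223, i.e. Pb = 130.
s = Ps − Pb = 177 − 130 = 47.

Required subsidy s = $47 per unit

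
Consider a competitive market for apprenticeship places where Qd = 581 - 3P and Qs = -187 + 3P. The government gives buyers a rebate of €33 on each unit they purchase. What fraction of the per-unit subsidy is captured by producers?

Pre-subsidy: 581 - 3P = -187 + 3P gives P* = 128, Q* = 197.
With the rebate, buyers effectively pay Pb = Ps − 33, where Ps is the price sellers receive.
Demand in terms of Ps becomes Qd = 581 − 3(Ps − 33) = 680 - 3Ps. Setting this equal to supply: 680 - 3Ps = -187 + 3Ps, so Ps = 144.5.
Buyers pay Pb = 144.5 − 33 = 111.5; Q' = -187 + 3·144.5 = 246.5.
Buyers' price falls by P* − Pb = 128 − 111.5 = 16.5; sellers' price rises by Ps − P* = 144.5 − 128 = 16.5.
So producers capture 16.5/33 = 0.5 of each unit of subsidy.

Producer share = 0.5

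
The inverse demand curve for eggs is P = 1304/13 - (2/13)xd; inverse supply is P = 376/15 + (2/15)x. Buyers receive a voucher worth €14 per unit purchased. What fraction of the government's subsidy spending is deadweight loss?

DWL / government spending = 195/2486

Pre-subsidy: 1304/13 - (2/13)x = 376/15 + (2/15)x gives x* = 262 and P* = 60.
With the rebate, buyers effectively pay Pb = Ps − 14, where Ps is the price sellers receive.
On the curves, Pb = 1304/13 - (2/13)x and Ps = 376/15 + (2/15)x; the wedge Ps − Pb = 14 gives 376/15 + (2/15)x − (1304/13 - (2/13)x) = 14, so x' = 310.75.
Then Pb = 1304/13 − (2/13)·310.75 = 52.5 and Ps = 376/15 + (2/15)·310.75 = 66.5.
ΔCS = ½(262 + 310.75)(60 − 52.5) = 2147.8125; ΔPS = ½(262 + 310.75)(66.5 − 60) = 1861.4375.
Government spending = 14 × 310.75 = 4350.5.
DWL = ½ × 14 × (310.75 − 262) = 341.25; fraction = 341.25 / 4350.5 = 195/2486.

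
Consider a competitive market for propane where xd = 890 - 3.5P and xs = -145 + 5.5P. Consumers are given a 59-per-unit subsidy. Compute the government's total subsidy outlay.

Pre-subsidy: 890 - 3.5P = -145 + 5.5P gives P* = 115, x* = 487.5.
With the rebate, buyers effectively pay Pb = Ps − 59, where Ps is the price sellers receive.
Demand in terms of Ps becomes xd = 890 − 3.5(Ps − 59) = 1096.5 - 3.5Ps. Setting this equal to supply: 1096.5 - 3.5Ps = -145 + 5.5Ps, so Ps = 2483/18.
Buyers pay Pb = 2483/18 − 59 = 1421/18; x' = -145 + 5.5·(2483/18) = 22093/36.
Government outlay = subsidy × quantity = 59 × 22093/36 = 1303487/36.

Government cost = 1303487/36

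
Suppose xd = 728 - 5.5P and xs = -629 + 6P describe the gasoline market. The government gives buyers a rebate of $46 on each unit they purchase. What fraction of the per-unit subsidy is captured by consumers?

Pre-subsidy: 728 - 5.5P = -629 + 6P gives P* = 118, x* = 79.
With the rebate, buyers effectively pay Pb = Ps − 46, where Ps is the price sellers receive.
Demand in terms of Ps becomes xd = 728 − 5.5(Ps − 46) = 981 - 5.5Ps. Setting this equal to supply: 981 - 5.5Ps = -629 + 6Ps, so Ps = 140.
Buyers pay Pb = 140 − 46 = 94; x' = -629 + 6·140 = 211.
Buyers' price falls by P* − Pb = 118 − 94 = 24; sellers' price rises by Ps − P* = 140 − 118 = 22.
So consumers capture 24/46 = 12/23 of each unit of subsidy.

Consumer share = 12/23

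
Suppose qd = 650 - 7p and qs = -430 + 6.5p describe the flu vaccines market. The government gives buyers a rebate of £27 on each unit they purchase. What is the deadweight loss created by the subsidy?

Deadweight loss = £1228.5

Pre-subsidy: 650 - 7p = -430 + 6.5p gives p* = 80, q* = 90.
With the rebate, buyers effectively pay pb = ps − 27, where ps is the price sellers receive.
Demand in terms of ps becomes qd = 650 − 7(ps − 27) = 839 - 7ps. Setting this equal to supply: 839 - 7ps = -430 + 6.5ps, so ps = 94.
Buyers pay pb = 94 − 27 = 67; q' = -430 + 6.5·94 = 181.
The subsidy expands output by 181 − 90 = 91 past the efficient level; on those units the gap between marginal cost and willingness to pay runs from 0 up to 27.
DWL = ½ × 27 × 91 = 1228.5.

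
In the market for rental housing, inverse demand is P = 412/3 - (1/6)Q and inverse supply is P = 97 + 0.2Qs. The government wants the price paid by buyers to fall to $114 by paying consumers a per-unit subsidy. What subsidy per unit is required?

Required subsidy s = $11 per unit

At a buyer price of 114, quantity demanded is 824 − 6·114 = 140.
Sellers supply 140 only when they receive Ps = 97 + 0.2·140 = 125.
s = Ps − Pb = 125 − 114 = 11.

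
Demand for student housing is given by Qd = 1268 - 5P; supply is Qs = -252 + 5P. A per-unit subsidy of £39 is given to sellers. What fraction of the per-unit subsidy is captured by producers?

Producer share = 0.5

Pre-subsidy: 1268 - 5P = -252 + 5P gives P* = 152, Q* = 508.
With the subsidy, sellers receive Ps = Pb + 39 for each unit, where Pb is the price buyers pay.
Supply in terms of Pb becomes Qs = -252 + 5(Pb + 39) = -57 + 5Pb. Setting this equal to demand: 1268 - 5Pb = -57 + 5Pb, so Pb = 132.5.
Sellers receive Ps = 132.5 + 39 = 171.5; Q' = 1268 − 5·132.5 = 605.5.
Buyers' price falls by P* − Pb = 152 − 132.5 = 19.5; sellers' price rises by Ps − P* = 171.5 − 152 = 19.5.
So producers capture 19.5/39 = 0.5 of each unit of subsidy.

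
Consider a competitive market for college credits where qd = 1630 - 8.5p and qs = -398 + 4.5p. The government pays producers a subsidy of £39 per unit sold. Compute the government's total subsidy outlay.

Pre-subsidy: 1630 - 8.5p = -398 + 4.5p gives p* = 156, q* = 304.
With the subsidy, sellers receive ps = pb + 39 for each unit, where pb is the price buyers pay.
Supply in terms of pb becomes qs = -398 + 4.5(pb + 39) = -222.5 + 4.5pb. Setting this equal to demand: 1630 - 8.5pb = -222.5 + 4.5pb, so pb = 142.5.
Sellers receive ps = 142.5 + 39 = 181.5; q' = 1630 − 8.5·142.5 = 418.75.
Government outlay = subsidy × quantity = 39 × 418.75 = 16331.25.

Government cost = £16331.25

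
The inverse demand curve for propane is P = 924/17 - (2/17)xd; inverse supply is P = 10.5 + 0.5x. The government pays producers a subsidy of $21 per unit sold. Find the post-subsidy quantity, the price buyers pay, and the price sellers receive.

x' = 105; buyers pay $42; sellers receive $63

Pre-subsidy: 924/17 - (2/17)x = 10.5 + 0.5x gives x* = 71 and P* = 46.
With the subsidy, sellers receive Ps = Pb + 21 for each unit, where Pb is the price buyers pay.
On the curves, Pb = 924/17 - (2/17)x and Ps = 10.5 + 0.5x; the wedge Ps − Pb = 21 gives 10.5 + 0.5x − (924/17 - (2/17)x) = 21, so x' = 105.
Then Pb = 924/17 − (2/17)·105 = 42 and Ps = 10.5 + 0.5·105 = 63.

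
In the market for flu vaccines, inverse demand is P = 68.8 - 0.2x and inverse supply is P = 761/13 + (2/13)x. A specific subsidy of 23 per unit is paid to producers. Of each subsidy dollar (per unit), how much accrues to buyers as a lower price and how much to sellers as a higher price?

Buyers gain 13 per unit; sellers gain 10 per unit

Pre-subsidy: 68.8 - 0.2x = 761/13 + (2/13)x gives x* = 29 and P* = 63.
With the subsidy, sellers receive Ps = Pb + 23 for each unit, where Pb is the price buyers pay.
On the curves, Pb = 68.8 - 0.2x and Ps = 761/13 + (2/13)x; the wedge Ps − Pb = 23 gives 761/13 + (2/13)x − (68.8 - 0.2x) = 23, so x' = 94.
Then Pb = 68.8 − 0.2·94 = 50 and Ps = 761/13 + (2/13)·94 = 73.
Buyers' price falls by P* − Pb = 63 − 50 = 13; sellers' price rises by Ps − P* = 73 − 63 = 10.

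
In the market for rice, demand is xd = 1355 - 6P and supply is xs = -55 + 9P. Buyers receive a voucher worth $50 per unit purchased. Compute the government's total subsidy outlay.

Pre-subsidy: 1355 - 6P = -55 + 9P gives P* = 94, x* = 791.
With the rebate, buyers effectively pay Pb = Ps − 50, where Ps is the price sellers receive.
Demand in terms of Ps becomes xd = 1355 − 6(Ps − 50) = 1655 - 6Ps. Setting this equal to supply: 1655 - 6Ps = -55 + 9Ps, so Ps = 114.
Buyers pay Pb = 114 − 50 = 64; x' = -55 + 9·114 = 971.
Government outlay = subsidy × quantity = 50 × 971 = 48550.

Government cost = $48550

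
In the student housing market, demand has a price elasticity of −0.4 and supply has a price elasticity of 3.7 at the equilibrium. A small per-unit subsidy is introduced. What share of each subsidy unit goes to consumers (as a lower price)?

For a small subsidy around the equilibrium, the benefit split depends on the relative slopes, which at a point are proportional to the elasticities.
Buyer share = εs/(εs + |εd|) = 3.7/(3.7 + 0.4) = 37/41; seller share = |εd|/(εs + |εd|) = 4/41.

Consumer share = 37/41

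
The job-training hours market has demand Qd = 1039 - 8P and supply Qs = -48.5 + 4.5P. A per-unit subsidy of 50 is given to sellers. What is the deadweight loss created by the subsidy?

Pre-subsidy: 1039 - 8P = -48.5 + 4.5P gives P* = 87, Q* = 343.
With the subsidy, sellers receive Ps = Pb + 50 for each unit, where Pb is the price buyers pay.
Supply in terms of Pb becomes Qs = -48.5 + 4.5(Pb + 50) = 176.5 + 4.5Pb. Setting this equal to demand: 1039 - 8Pb = 176.5 + 4.5Pb, so Pb = 69.
Sellers receive Ps = 69 + 50 = 119; Q' = 1039 − 8·69 = 487.
The subsidy expands output by 487 − 343 = 144 past the efficient level; on those units the gap between marginal cost and willingness to pay runs from 0 up to 50.
DWL = ½ × 50 × 144 = 3600.

Deadweight loss = 3600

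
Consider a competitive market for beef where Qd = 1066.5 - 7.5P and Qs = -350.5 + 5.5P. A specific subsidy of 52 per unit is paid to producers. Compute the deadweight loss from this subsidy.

Pre-subsidy: 1066.5 - 7.5P = -350.5 + 5.5P gives P* = 109, Q* = 249.
With the subsidy, sellers receive Ps = Pb + 52 for each unit, where Pb is the price buyers pay.
Supply in terms of Pb becomes Qs = -350.5 + 5.5(Pb + 52) = -64.5 + 5.5Pb. Setting this equal to demand: 1066.5 - 7.5Pb = -64.5 + 5.5Pb, so Pb = 87.
Sellers receive Ps = 87 + 52 = 139; Q' = 1066.5 − 7.5·87 = 414.
The subsidy expands output by 414 − 249 = 165 past the efficient level; on those units the gap between marginal cost and willingness to pay runs from 0 up to 52.
DWL = ½ × 52 × 165 = 4290.

Deadweight loss = 4290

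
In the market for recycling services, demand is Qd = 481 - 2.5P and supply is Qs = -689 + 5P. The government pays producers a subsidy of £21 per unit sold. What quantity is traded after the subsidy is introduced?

Q' = 126

Pre-subsidy: 481 - 2.5P = -689 + 5P gives P* = 156, Q* = 91.
With the subsidy, sellers receive Ps = Pb + 21 for each unit, where Pb is the price buyers pay.
Supply in terms of Pb becomes Qs = -689 + 5(Pb + 21) = -584 + 5Pb. Setting this equal to demand: 481 - 2.5Pb = -584 + 5Pb, so Pb = 142.
Sellers receive Ps = 142 + 21 = 163; Q' = 481 − 2.5·142 = 126.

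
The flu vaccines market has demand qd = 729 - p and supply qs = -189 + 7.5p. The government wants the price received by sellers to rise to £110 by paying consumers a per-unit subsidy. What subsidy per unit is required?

At a seller price of 110, quantity supplied is -189 + 7.5·110 = 636.
Buyers absorb 636 only when they pay pb with 729 − 1·pb = 636, i.e. pb = 93.
s = ps − pb = 110 − 93 = 17.

Required subsidy s = £17 per unit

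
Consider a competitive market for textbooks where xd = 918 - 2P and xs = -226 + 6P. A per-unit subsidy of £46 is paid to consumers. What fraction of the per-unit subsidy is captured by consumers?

Pre-subsidy: 918 - 2P = -226 + 6P gives P* = 143, x* = 632.
With the rebate, buyers effectively pay Pb = Ps − 46, where Ps is the price sellers receive.
Demand in terms of Ps becomes xd = 918 − 2(Ps − 46) = 1010 - 2Ps. Setting this equal to supply: 1010 - 2Ps = -226 + 6Ps, so Ps = 154.5.
Buyers pay Pb = 154.5 − 46 = 108.5; x' = -226 + 6·154.5 = 701.
Buyers' price falls by P* − Pb = 143 − 108.5 = 34.5; sellers' price rises by Ps − P* = 154.5 − 143 = 11.5.
So consumers capture 34.5/46 = 0.75 of each unit of subsidy.

Consumer share = 0.75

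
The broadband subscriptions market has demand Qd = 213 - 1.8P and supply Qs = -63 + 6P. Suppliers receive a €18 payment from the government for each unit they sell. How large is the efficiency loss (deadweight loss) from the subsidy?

Pre-subsidy: 213 - 1.8P = -63 + 6P gives P* = 460/13, Q* = 1941/13.
With the subsidy, sellers receive Ps = Pb + 18 for each unit, where Pb is the price buyers pay.
Supply in terms of Pb becomes Qs = -63 + 6(Pb + 18) = 45 + 6Pb. Setting this equal to demand: 213 - 1.8Pb = 45 + 6Pb, so Pb = 280/13.
Sellers receive Ps = 280/13 + 18 = 514/13; Q' = 213 − 1.8·(280/13) = 2265/13.
The subsidy expands output by 2265/13 − 1941/13 = 324/13 past the efficient level; on those units the gap between marginal cost and willingness to pay runs from 0 up to 18.
DWL = ½ × 18 × 324/13 = 2916/13.

Deadweight loss = 2916/13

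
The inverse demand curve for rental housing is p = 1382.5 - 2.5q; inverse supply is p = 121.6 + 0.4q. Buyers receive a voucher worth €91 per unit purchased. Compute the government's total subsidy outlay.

Government cost = 1230229/29

Pre-subsidy: 1382.5 - 2.5q = 121.6 + 0.4q gives q* = 12609/29 and p* = 8570/29.
With the rebate, buyers effectively pay pb = ps − 91, where ps is the price sellers receive.
On the curves, pb = 1382.5 - 2.5q and ps = 121.6 + 0.4q; the wedge ps − pb = 91 gives 121.6 + 0.4q − (1382.5 - 2.5q) = 91, so q' = 13519/29.
Then pb = 1382.5 − 2.5·(13519/29) = 6295/29 and ps = 121.6 + 0.4·(13519/29) = 8934/29.
Government outlay = subsidy × quantity = 91 × 13519/29 = 1230229/29.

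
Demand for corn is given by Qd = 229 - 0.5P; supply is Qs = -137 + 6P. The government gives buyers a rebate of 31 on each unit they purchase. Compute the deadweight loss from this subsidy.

Pre-subsidy: 229 - 0.5P = -137 + 6P gives P* = 732/13, Q* = 2611/13.
With the rebate, buyers effectively pay Pb = Ps − 31, where Ps is the price sellers receive.
Demand in terms of Ps becomes Qd = 229 − 0.5(Ps − 31) = 244.5 - 0.5Ps. Setting this equal to supply: 244.5 - 0.5Ps = -137 + 6Ps, so Ps = 763/13.
Buyers pay Pb = 763/13 − 31 = 360/13; Q' = -137 + 6·(763/13) = 2797/13.
The subsidy expands output by 2797/13 − 2611/13 = 186/13 past the efficient level; on those units the gap between marginal cost and willingness to pay runs from 0 up to 31.
DWL = ½ × 31 × 186/13 = 2883/13.

Deadweight loss = 2883/13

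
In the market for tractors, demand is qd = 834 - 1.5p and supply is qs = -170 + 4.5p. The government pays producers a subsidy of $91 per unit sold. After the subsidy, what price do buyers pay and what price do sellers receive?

Pre-subsidy: 834 - 1.5p = -170 + 4.5p gives p* = 502/3, q* = 583.
With the subsidy, sellers receive ps = pb + 91 for each unit, where pb is the price buyers pay.
Supply in terms of pb becomes qs = -170 + 4.5(pb + 91) = 239.5 + 4.5pb. Setting this equal to demand: 834 - 1.5pb = 239.5 + 4.5pb, so pb = 1189/12.
Sellers receive ps = 1189/12 + 91 = 2281/12; q' = 834 − 1.5·(1189/12) = 685.375.

Buyers pay 1189/12; sellers receive 2281/12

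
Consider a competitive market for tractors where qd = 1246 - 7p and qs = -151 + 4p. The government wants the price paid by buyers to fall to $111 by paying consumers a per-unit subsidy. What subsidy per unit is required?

At a buyer price of 111, quantity demanded is 1246 − 7·111 = 469.
Sellers supply 469 only when they receive ps with -151 + 4·ps = 469, i.e. ps = 155.
s = ps − pb = 155 − 111 = 44.

Required subsidy s = $44 per unit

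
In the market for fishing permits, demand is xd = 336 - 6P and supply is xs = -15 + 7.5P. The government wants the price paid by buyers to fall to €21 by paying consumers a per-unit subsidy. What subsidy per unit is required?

Required subsidy s = €9 per unit

At a buyer price of 21, quantity demanded is 336 − 6·21 = 210.
Sellers supply 210 only when they receive Ps with -15 + 7.5·Ps = 210, i.e. Ps = 30.
s = Ps − Pb = 30 − 21 = 9.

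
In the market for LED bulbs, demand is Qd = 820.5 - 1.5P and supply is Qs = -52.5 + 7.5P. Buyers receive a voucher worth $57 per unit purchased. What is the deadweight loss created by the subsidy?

Pre-subsidy: 820.5 - 1.5P = -52.5 + 7.5P gives P* = 97, Q* = 675.
With the rebate, buyers effectively pay Pb = Ps − 57, where Ps is the price sellers receive.
Demand in terms of Ps becomes Qd = 820.5 − 1.5(Ps − 57) = 906 - 1.5Ps. Setting this equal to supply: 906 - 1.5Ps = -52.5 + 7.5Ps, so Ps = 106.5.
Buyers pay Pb = 106.5 − 57 = 49.5; Q' = -52.5 + 7.5·106.5 = 746.25.
The subsidy expands output by 746.25 − 675 = 71.25 past the efficient level; on those units the gap between marginal cost and willingness to pay runs from 0 up to 57.
DWL = ½ × 57 × 71.25 = 2030.625.

Deadweight loss = $2030.625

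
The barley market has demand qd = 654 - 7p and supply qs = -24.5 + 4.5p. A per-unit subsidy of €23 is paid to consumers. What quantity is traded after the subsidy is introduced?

Pre-subsidy: 654 - 7p = -24.5 + 4.5p gives p* = 59, q* = 241.
With the rebate, buyers effectively pay pb = ps − 23, where ps is the price sellers receive.
Demand in terms of ps becomes qd = 654 − 7(ps − 23) = 815 - 7ps. Setting this equal to supply: 815 - 7ps = -24.5 + 4.5ps, so ps = 73.
Buyers pay pb = 73 − 23 = 50; q' = -24.5 + 4.5·73 = 304.

q' = 304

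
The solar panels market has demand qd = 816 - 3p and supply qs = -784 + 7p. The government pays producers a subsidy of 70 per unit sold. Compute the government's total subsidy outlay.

Government cost = 33810

Pre-subsidy: 816 - 3p = -784 + 7p gives p* = 160, q* = 336.
With the subsidy, sellers receive ps = pb + 70 for each unit, where pb is the price buyers pay.
Supply in terms of pb becomes qs = -784 + 7(pb + 70) = -294 + 7pb. Setting this equal to demand: 816 - 3pb = -294 + 7pb, so pb = 111.
Sellers receive ps = 111 + 70 = 181; q' = 816 − 3·111 = 483.
Government outlay = subsidy × quantity = 70 × 483 = 33810.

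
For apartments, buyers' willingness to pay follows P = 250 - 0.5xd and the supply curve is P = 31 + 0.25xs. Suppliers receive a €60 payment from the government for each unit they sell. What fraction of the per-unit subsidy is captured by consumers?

Pre-subsidy: 250 - 0.5x = 31 + 0.25x gives x* = 292 and P* = 104.
With the subsidy, sellers receive Ps = Pb + 60 for each unit, where Pb is the price buyers pay.
On the curves, Pb = 250 - 0.5x and Ps = 31 + 0.25x; the wedge Ps − Pb = 60 gives 31 + 0.25x − (250 - 0.5x) = 60, so x' = 372.
Then Pb = 250 − 0.5·372 = 64 and Ps = 31 + 0.25·372 = 124.
Buyers' price falls by P* − Pb = 104 − 64 = 40; sellers' price rises by Ps − P* = 124 − 104 = 20.
So consumers capture 40/60 = 2/3 of each unit of subsidy.

Consumer share = 2/3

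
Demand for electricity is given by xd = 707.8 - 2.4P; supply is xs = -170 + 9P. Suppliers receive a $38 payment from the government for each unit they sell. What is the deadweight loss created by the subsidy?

Pre-subsidy: 707.8 - 2.4P = -170 + 9P gives P* = 77, x* = 523.
With the subsidy, sellers receive Ps = Pb + 38 for each unit, where Pb is the price buyers pay.
Supply in terms of Pb becomes xs = -170 + 9(Pb + 38) = 172 + 9Pb. Setting this equal to demand: 707.8 - 2.4Pb = 172 + 9Pb, so Pb = 47.
Sellers receive Ps = 47 + 38 = 85; x' = 707.8 − 2.4·47 = 595.
The subsidy expands output by 595 − 523 = 72 past the efficient level; on those units the gap between marginal cost and willingness to pay runs from 0 up to 38.
DWL = ½ × 38 × 72 = 1368.

Deadweight loss = $1368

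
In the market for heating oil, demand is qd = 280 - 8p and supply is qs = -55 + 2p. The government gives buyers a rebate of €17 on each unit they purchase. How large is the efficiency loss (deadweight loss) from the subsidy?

Deadweight loss = €231.2

Pre-subsidy: 280 - 8p = -55 + 2p gives p* = 33.5, q* = 12.
With the rebate, buyers effectively pay pb = ps − 17, where ps is the price sellers receive.
Demand in terms of ps becomes qd = 280 − 8(ps − 17) = 416 - 8ps. Setting this equal to supply: 416 - 8ps = -55 + 2ps, so ps = 47.1.
Buyers pay pb = 47.1 − 17 = 30.1; q' = -55 + 2·47.1 = 39.2.
The subsidy expands output by 39.2 − 12 = 27.2 past the efficient level; on those units the gap between marginal cost and willingness to pay runs from 0 up to 17.
DWL = ½ × 17 × 27.2 = 231.2.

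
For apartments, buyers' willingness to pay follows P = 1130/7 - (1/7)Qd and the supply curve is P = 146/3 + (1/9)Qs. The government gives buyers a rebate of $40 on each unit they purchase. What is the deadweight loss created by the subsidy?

Deadweight loss = $3150

Pre-subsidy: 1130/7 - (1/7)Q = 146/3 + (1/9)Q gives Q* = 444 and P* = 98.
With the rebate, buyers effectively pay Pb = Ps − 40, where Ps is the price sellers receive.
On the curves, Pb = 1130/7 - (1/7)Q and Ps = 146/3 + (1/9)Q; the wedge Ps − Pb = 40 gives 146/3 + (1/9)Q − (1130/7 - (1/7)Q) = 40, so Q' = 601.5.
Then Pb = 1130/7 − (1/7)·601.5 = 75.5 and Ps = 146/3 + (1/9)·601.5 = 115.5.
The subsidy expands output by 601.5 − 444 = 157.5 past the efficient level; on those units the gap between marginal cost and willingness to pay runs from 0 up to 40.
DWL = ½ × 40 × 157.5 = 3150.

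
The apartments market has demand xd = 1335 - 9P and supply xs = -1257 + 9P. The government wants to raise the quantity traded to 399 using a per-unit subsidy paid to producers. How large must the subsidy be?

Required subsidy s = 80 per unit

At x = 399, invert demand for the buyer price: Pb = (1335 − 399)/9 = 104; invert supply for the seller price: Ps = (399 − (-1257))/9 = 184.
The subsidy must fill the gap: s = Ps − Pb = 184 − 104 = 80.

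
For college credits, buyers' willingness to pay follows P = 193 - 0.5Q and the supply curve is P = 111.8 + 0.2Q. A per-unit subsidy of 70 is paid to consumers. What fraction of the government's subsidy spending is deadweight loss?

DWL / government spending = 25/108

Pre-subsidy: 193 - 0.5Q = 111.8 + 0.2Q gives Q* = 116 and P* = 135.
With the rebate, buyers effectively pay Pb = Ps − 70, where Ps is the price sellers receive.
On the curves, Pb = 193 - 0.5Q and Ps = 111.8 + 0.2Q; the wedge Ps − Pb = 70 gives 111.8 + 0.2Q − (193 - 0.5Q) = 70, so Q' = 216.
Then Pb = 193 − 0.5·216 = 85 and Ps = 111.8 + 0.2·216 = 155.
ΔCS = ½(116 + 216)(135 − 85) = 8300; ΔPS = ½(116 + 216)(155 − 135) = 3320.
Government spending = 70 × 216 = 15120.
DWL = ½ × 70 × (216 − 116) = 3500; fraction = 3500 / 15120 = 25/108.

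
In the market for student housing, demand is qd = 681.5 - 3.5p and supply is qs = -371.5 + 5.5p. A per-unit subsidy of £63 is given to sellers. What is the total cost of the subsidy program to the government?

Pre-subsidy: 681.5 - 3.5p = -371.5 + 5.5p gives p* = 117, q* = 272.
With the subsidy, sellers receive ps = pb + 63 for each unit, where pb is the price buyers pay.
Supply in terms of pb becomes qs = -371.5 + 5.5(pb + 63) = -25 + 5.5pb. Setting this equal to demand: 681.5 - 3.5pb = -25 + 5.5pb, so pb = 78.5.
Sellers receive ps = 78.5 + 63 = 141.5; q' = 681.5 − 3.5·78.5 = 406.75.
Government outlay = subsidy × quantity = 63 × 406.75 = 25625.25.

Government cost = £25625.25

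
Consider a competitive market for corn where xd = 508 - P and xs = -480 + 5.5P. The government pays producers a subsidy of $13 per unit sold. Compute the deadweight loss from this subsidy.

Deadweight loss = $71.5

Pre-subsidy: 508 - P = -480 + 5.5P gives P* = 152, x* = 356.
With the subsidy, sellers receive Ps = Pb + 13 for each unit, where Pb is the price buyers pay.
Supply in terms of Pb becomes xs = -480 + 5.5(Pb + 13) = -408.5 + 5.5Pb. Setting this equal to demand: 508 - Pb = -408.5 + 5.5Pb, so Pb = 141.
Sellers receive Ps = 141 + 13 = 154; x' = 508 − 1·141 = 367.
The subsidy expands output by 367 − 356 = 11 past the efficient level; on those units the gap between marginal cost and willingness to pay runs from 0 up to 13.
DWL = ½ × 13 × 11 = 71.5.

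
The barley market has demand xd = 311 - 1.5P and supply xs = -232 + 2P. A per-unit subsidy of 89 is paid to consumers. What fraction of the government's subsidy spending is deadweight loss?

Pre-subsidy: 311 - 1.5P = -232 + 2P gives P* = 1086/7, x* = 548/7.
With the rebate, buyers effectively pay Pb = Ps − 89, where Ps is the price sellers receive.
Demand in terms of Ps becomes xd = 311 − 1.5(Ps − 89) = 444.5 - 1.5Ps. Setting this equal to supply: 444.5 - 1.5Ps = -232 + 2Ps, so Ps = 1353/7.
Buyers pay Pb = 1353/7 − 89 = 730/7; x' = -232 + 2·(1353/7) = 1082/7.
ΔCS = ½(548/7 + 1082/7)(1086/7 − 730/7) = 290140/49; ΔPS = ½(548/7 + 1082/7)(1353/7 − 1086/7) = 217605/49.
Government spending = 89 × 1082/7 = 96298/7.
DWL = ½ × 89 × (1082/7 − 548/7) = 23763/7; fraction = (23763/7) / (96298/7) = 267/1082.

DWL / government spending = 267/1082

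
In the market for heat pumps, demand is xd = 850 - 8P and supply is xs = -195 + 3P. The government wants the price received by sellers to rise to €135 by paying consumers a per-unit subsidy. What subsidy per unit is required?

Required subsidy s = €55 per unit

At a seller price of 135, quantity supplied is -195 + 3·135 = 210.
Buyers absorb 210 only when they pay Pb with 850 − 8·Pb = 210, i.e. Pb = 80.
s = Ps − Pb = 135 − 80 = 55.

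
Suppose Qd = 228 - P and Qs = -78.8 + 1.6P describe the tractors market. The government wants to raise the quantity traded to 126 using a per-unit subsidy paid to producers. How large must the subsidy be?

Required subsidy s = 26 per unit

At Q = 126, invert demand for the buyer price: Pb = (228 − 126)/1 = 102; invert supply for the seller price: Ps = (126 − (-78.8))/1.6 = 128.
The subsidy must fill the gap: s = Ps − Pb = 128 − 102 = 26.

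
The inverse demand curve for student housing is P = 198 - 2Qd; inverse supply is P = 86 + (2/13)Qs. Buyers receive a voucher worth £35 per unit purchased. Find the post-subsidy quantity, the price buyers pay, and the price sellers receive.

Pre-subsidy: 198 - 2Q = 86 + (2/13)Q gives Q* = 52 and P* = 94.
With the rebate, buyers effectively pay Pb = Ps − 35, where Ps is the price sellers receive.
On the curves, Pb = 198 - 2Q and Ps = 86 + (2/13)Q; the wedge Ps − Pb = 35 gives 86 + (2/13)Q − (198 - 2Q) = 35, so Q' = 68.25.
Then Pb = 198 − 2·68.25 = 61.5 and Ps = 86 + (2/13)·68.25 = 96.5.

Q' = 68.25; buyers pay £61.5; sellers receive £96.5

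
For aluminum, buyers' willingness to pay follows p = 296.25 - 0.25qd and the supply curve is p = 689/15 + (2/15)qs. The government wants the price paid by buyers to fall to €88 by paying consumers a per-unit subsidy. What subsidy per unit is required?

Required subsidy s = €69 per unit

At a buyer price of 88, quantity demanded is 1185 − 4·88 = 833.
Sellers supply 833 only when they receive ps = 689/15 + (2/15)·833 = 157.
s = ps − pb = 157 − 88 = 69.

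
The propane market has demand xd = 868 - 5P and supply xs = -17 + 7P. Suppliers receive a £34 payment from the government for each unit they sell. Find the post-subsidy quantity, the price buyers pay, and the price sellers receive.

x' = 7181/12; buyers pay 647/12; sellers receive 1055/12

Pre-subsidy: 868 - 5P = -17 + 7P gives P* = 73.75, x* = 499.25.
With the subsidy, sellers receive Ps = Pb + 34 for each unit, where Pb is the price buyers pay.
Supply in terms of Pb becomes xs = -17 + 7(Pb + 34) = 221 + 7Pb. Setting this equal to demand: 868 - 5Pb = 221 + 7Pb, so Pb = 647/12.
Sellers receive Ps = 647/12 + 34 = 1055/12; x' = 868 − 5·(647/12) = 7181/12.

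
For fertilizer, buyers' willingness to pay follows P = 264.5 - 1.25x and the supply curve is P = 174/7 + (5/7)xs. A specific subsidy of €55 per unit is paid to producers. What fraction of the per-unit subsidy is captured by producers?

Producer share = 4/11

Pre-subsidy: 264.5 - 1.25x = 174/7 + (5/7)x gives x* = 122 and P* = 112.
With the subsidy, sellers receive Ps = Pb + 55 for each unit, where Pb is the price buyers pay.
On the curves, Pb = 264.5 - 1.25x and Ps = 174/7 + (5/7)x; the wedge Ps − Pb = 55 gives 174/7 + (5/7)x − (264.5 - 1.25x) = 55, so x' = 150.
Then Pb = 264.5 − 1.25·150 = 77 and Ps = 174/7 + (5/7)·150 = 132.
Buyers' price falls by P* − Pb = 112 − 77 = 35; sellers' price rises by Ps − P* = 132 − 112 = 20.
So producers capture 20/55 = 4/11 of each unit of subsidy.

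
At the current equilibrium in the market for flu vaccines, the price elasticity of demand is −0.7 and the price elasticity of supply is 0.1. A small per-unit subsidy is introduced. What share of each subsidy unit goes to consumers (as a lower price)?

For a small subsidy around the equilibrium, the benefit split depends on the relative slopes, which at a point are proportional to the elasticities.
Buyer share = εs/(εs + |εd|) = 0.1/(0.1 + 0.7) = 0.125; seller share = |εd|/(εs + |εd|) = 0.875.

Consumer share = 0.125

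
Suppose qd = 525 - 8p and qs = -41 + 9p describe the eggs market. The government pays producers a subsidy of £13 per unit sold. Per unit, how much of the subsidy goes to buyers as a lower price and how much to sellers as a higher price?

Buyers gain 117/17 per unit; sellers gain 104/17 per unit

Pre-subsidy: 525 - 8p = -41 + 9p gives p* = 566/17, q* = 4397/17.
With the subsidy, sellers receive ps = pb + 13 for each unit, where pb is the price buyers pay.
Supply in terms of pb becomes qs = -41 + 9(pb + 13) = 76 + 9pb. Setting this equal to demand: 525 - 8pb = 76 + 9pb, so pb = 449/17.
Sellers receive ps = 449/17 + 13 = 670/17; q' = 525 − 8·(449/17) = 5333/17.
Buyers' price falls by p* − pb = 566/17 − 449/17 = 117/17; sellers' price rises by ps − p* = 670/17 − 566/17 = 104/17.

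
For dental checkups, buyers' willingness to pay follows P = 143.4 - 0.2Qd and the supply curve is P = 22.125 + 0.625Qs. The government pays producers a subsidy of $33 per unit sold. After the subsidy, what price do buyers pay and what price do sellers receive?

Pre-subsidy: 143.4 - 0.2Q = 22.125 + 0.625Q gives Q* = 147 and P* = 114.
With the subsidy, sellers receive Ps = Pb + 33 for each unit, where Pb is the price buyers pay.
On the curves, Pb = 143.4 - 0.2Q and Ps = 22.125 + 0.625Q; the wedge Ps − Pb = 33 gives 22.125 + 0.625Q − (143.4 - 0.2Q) = 33, so Q' = 187.
Then Pb = 143.4 − 0.2·187 = 106 and Ps = 22.125 + 0.625·187 = 139.

Buyers pay $106; sellers receive $139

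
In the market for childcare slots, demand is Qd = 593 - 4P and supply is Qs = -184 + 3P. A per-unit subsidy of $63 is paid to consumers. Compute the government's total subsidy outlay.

Pre-subsidy: 593 - 4P = -184 + 3P gives P* = 111, Q* = 149.
With the rebate, buyers effectively pay Pb = Ps − 63, where Ps is the price sellers receive.
Demand in terms of Ps becomes Qd = 593 − 4(Ps − 63) = 845 - 4Ps. Setting this equal to supply: 845 - 4Ps = -184 + 3Ps, so Ps = 147.
Buyers pay Pb = 147 − 63 = 84; Q' = -184 + 3·147 = 257.
Government outlay = subsidy × quantity = 63 × 257 = 16191.

Government cost = $16191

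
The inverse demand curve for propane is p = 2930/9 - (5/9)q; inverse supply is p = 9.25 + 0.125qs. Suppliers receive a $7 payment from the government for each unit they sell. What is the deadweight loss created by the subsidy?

Pre-subsidy: 2930/9 - (5/9)q = 9.25 + 0.125q gives q* = 22774/49 and p* = 3300/49.
With the subsidy, sellers receive ps = pb + 7 for each unit, where pb is the price buyers pay.
On the curves, pb = 2930/9 - (5/9)q and ps = 9.25 + 0.125q; the wedge ps − pb = 7 gives 9.25 + 0.125q − (2930/9 - (5/9)q) = 7, so q' = 23278/49.
Then pb = 2930/9 − (5/9)·(23278/49) = 3020/49 and ps = 9.25 + 0.125·(23278/49) = 3363/49.
The subsidy expands output by 23278/49 − 22774/49 = 72/7 past the efficient level; on those units the gap between marginal cost and willingness to pay runs from 0 up to 7.
DWL = ½ × 7 × 72/7 = 36.

Deadweight loss = $36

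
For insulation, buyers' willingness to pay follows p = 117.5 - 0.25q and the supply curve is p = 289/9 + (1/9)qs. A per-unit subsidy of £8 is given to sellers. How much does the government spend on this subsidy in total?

Government cost = 26896/13

Pre-subsidy: 117.5 - 0.25q = 289/9 + (1/9)q gives q* = 3074/13 and p* = 759/13.
With the subsidy, sellers receive ps = pb + 8 for each unit, where pb is the price buyers pay.
On the curves, pb = 117.5 - 0.25q and ps = 289/9 + (1/9)q; the wedge ps − pb = 8 gives 289/9 + (1/9)q − (117.5 - 0.25q) = 8, so q' = 3362/13.
Then pb = 117.5 − 0.25·(3362/13) = 687/13 and ps = 289/9 + (1/9)·(3362/13) = 791/13.
Government outlay = subsidy × quantity = 8 × 3362/13 = 26896/13.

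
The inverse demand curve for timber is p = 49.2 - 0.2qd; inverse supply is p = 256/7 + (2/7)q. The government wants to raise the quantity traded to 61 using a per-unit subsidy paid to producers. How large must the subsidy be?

Required subsidy s = 17 per unit

At q = 61, from the demand curve buyers pay pb = 49.2 − 0.2·61 = 37; from the supply curve sellers need ps = 256/7 + (2/7)·61 = 54.
The subsidy must fill the gap: s = ps − pb = 54 − 37 = 17.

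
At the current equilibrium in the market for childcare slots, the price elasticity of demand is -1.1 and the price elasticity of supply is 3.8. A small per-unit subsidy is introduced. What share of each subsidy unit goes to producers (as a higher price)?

Producer share = 11/49

For a small subsidy around the equilibrium, the benefit split depends on the relative slopes, which at a point are proportional to the elasticities.
Buyer share = εs/(εs + |εd|) = 3.8/(3.8 + 1.1) = 38/49; seller share = |εd|/(εs + |εd|) = 11/49.
So producers capture 11/49 of the subsidy.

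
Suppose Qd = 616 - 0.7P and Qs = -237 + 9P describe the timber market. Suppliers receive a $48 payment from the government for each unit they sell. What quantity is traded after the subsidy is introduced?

Pre-subsidy: 616 - 0.7P = -237 + 9P gives P* = 8530/97, Q* = 53781/97.
With the subsidy, sellers receive Ps = Pb + 48 for each unit, where Pb is the price buyers pay.
Supply in terms of Pb becomes Qs = -237 + 9(Pb + 48) = 195 + 9Pb. Setting this equal to demand: 616 - 0.7Pb = 195 + 9Pb, so Pb = 4210/97.
Sellers receive Ps = 4210/97 + 48 = 8866/97; Q' = 616 − 0.7·(4210/97) = 56805/97.

Q' = 56805/97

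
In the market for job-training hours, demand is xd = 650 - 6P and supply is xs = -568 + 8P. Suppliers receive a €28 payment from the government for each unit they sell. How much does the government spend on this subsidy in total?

Government cost = €6272

Pre-subsidy: 650 - 6P = -568 + 8P gives P* = 87, x* = 128.
With the subsidy, sellers receive Ps = Pb + 28 for each unit, where Pb is the price buyers pay.
Supply in terms of Pb becomes xs = -568 + 8(Pb + 28) = -344 + 8Pb. Setting this equal to demand: 650 - 6Pb = -344 + 8Pb, so Pb = 71.
Sellers receive Ps = 71 + 28 = 99; x' = 650 − 6·71 = 224.
Government outlay = subsidy × quantity = 28 × 224 = 6272.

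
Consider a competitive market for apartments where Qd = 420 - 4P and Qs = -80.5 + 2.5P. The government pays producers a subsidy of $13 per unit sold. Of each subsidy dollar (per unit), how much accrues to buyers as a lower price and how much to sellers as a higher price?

Pre-subsidy: 420 - 4P = -80.5 + 2.5P gives P* = 77, Q* = 112.
With the subsidy, sellers receive Ps = Pb + 13 for each unit, where Pb is the price buyers pay.
Supply in terms of Pb becomes Qs = -80.5 + 2.5(Pb + 13) = -48 + 2.5Pb. Setting this equal to demand: 420 - 4Pb = -48 + 2.5Pb, so Pb = 72.
Sellers receive Ps = 72 + 13 = 85; Q' = 420 − 4·72 = 132.
Buyers' price falls by P* − Pb = 77 − 72 = 5; sellers' price rises by Ps − P* = 85 − 77 = 8.

Buyers gain $5 per unit; sellers gain $8 per unit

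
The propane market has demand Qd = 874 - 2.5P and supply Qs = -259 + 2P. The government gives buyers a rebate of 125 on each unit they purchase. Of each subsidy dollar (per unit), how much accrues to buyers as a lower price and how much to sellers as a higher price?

Pre-subsidy: 874 - 2.5P = -259 + 2P gives P* = 2266/9, Q* = 2201/9.
With the rebate, buyers effectively pay Pb = Ps − 125, where Ps is the price sellers receive.
Demand in terms of Ps becomes Qd = 874 − 2.5(Ps − 125) = 1186.5 - 2.5Ps. Setting this equal to supply: 1186.5 - 2.5Ps = -259 + 2Ps, so Ps = 2891/9.
Buyers pay Pb = 2891/9 − 125 = 1766/9; Q' = -259 + 2·(2891/9) = 3451/9.
Buyers' price falls by P* − Pb = 2266/9 − 1766/9 = 500/9; sellers' price rises by Ps − P* = 2891/9 − 2266/9 = 625/9.

Buyers gain 500/9 per unit; sellers gain 625/9 per unit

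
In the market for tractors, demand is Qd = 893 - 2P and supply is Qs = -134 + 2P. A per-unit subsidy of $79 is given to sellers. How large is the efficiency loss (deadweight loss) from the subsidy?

Pre-subsidy: 893 - 2P = -134 + 2P gives P* = 256.75, Q* = 379.5.
With the subsidy, sellers receive Ps = Pb + 79 for each unit, where Pb is the price buyers pay.
Supply in terms of Pb becomes Qs = -134 + 2(Pb + 79) = 24 + 2Pb. Setting this equal to demand: 893 - 2Pb = 24 + 2Pb, so Pb = 217.25.
Sellers receive Ps = 217.25 + 79 = 296.25; Q' = 893 − 2·217.25 = 458.5.
The subsidy expands output by 458.5 − 379.5 = 79 past the efficient level; on those units the gap between marginal cost and willingness to pay runs from 0 up to 79.
DWL = ½ × 79 × 79 = 3120.5.

Deadweight loss = $3120.5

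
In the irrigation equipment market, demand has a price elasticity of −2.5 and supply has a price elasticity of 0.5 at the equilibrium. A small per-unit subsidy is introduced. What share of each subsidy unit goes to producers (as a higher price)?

For a small subsidy around the equilibrium, the benefit split depends on the relative slopes, which at a point are proportional to the elasticities.
Buyer share = εs/(εs + |εd|) = 0.5/(0.5 + 2.5) = 1/6; seller share = |εd|/(εs + |εd|) = 5/6.
So producers capture 5/6 of the subsidy.

Producer share = 5/6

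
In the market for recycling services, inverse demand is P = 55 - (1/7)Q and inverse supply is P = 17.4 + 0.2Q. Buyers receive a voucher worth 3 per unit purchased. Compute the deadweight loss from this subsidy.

Pre-subsidy: 55 - (1/7)Q = 17.4 + 0.2Q gives Q* = 329/3 and P* = 118/3.
With the rebate, buyers effectively pay Pb = Ps − 3, where Ps is the price sellers receive.
On the curves, Pb = 55 - (1/7)Q and Ps = 17.4 + 0.2Q; the wedge Ps − Pb = 3 gives 17.4 + 0.2Q − (55 - (1/7)Q) = 3, so Q' = 1421/12.
Then Pb = 55 − (1/7)·(1421/12) = 457/12 and Ps = 17.4 + 0.2·(1421/12) = 493/12.
The subsidy expands output by 1421/12 − 329/3 = 8.75 past the efficient level; on those units the gap between marginal cost and willingness to pay runs from 0 up to 3.
DWL = ½ × 3 × 8.75 = 13.125.

Deadweight loss = 13.125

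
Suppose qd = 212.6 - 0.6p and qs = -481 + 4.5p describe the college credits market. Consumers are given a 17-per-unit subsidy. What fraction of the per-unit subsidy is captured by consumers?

Consumer share = 15/17

Pre-subsidy: 212.6 - 0.6p = -481 + 4.5p gives p* = 136, q* = 131.
With the rebate, buyers effectively pay pb = ps − 17, where ps is the price sellers receive.
Demand in terms of ps becomes qd = 212.6 − 0.6(ps − 17) = 222.8 - 0.6ps. Setting this equal to supply: 222.8 - 0.6ps = -481 + 4.5ps, so ps = 138.
Buyers pay pb = 138 − 17 = 121; q' = -481 + 4.5·138 = 140.
Buyers' price falls by p* − pb = 136 − 121 = 15; sellers' price rises by ps − p* = 138 − 136 = 2.
So consumers capture 15/17 = 15/17 of each unit of subsidy.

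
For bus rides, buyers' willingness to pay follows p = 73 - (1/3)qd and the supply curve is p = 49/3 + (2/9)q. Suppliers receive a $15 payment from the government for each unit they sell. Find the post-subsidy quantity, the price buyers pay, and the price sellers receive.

q' = 129; buyers pay $30; sellers receive $45

Pre-subsidy: 73 - (1/3)q = 49/3 + (2/9)q gives q* = 102 and p* = 39.
With the subsidy, sellers receive ps = pb + 15 for each unit, where pb is the price buyers pay.
On the curves, pb = 73 - (1/3)q and ps = 49/3 + (2/9)q; the wedge ps − pb = 15 gives 49/3 + (2/9)q − (73 - (1/3)q) = 15, so q' = 129.
Then pb = 73 − (1/3)·129 = 30 and ps = 49/3 + (2/9)·129 = 45.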